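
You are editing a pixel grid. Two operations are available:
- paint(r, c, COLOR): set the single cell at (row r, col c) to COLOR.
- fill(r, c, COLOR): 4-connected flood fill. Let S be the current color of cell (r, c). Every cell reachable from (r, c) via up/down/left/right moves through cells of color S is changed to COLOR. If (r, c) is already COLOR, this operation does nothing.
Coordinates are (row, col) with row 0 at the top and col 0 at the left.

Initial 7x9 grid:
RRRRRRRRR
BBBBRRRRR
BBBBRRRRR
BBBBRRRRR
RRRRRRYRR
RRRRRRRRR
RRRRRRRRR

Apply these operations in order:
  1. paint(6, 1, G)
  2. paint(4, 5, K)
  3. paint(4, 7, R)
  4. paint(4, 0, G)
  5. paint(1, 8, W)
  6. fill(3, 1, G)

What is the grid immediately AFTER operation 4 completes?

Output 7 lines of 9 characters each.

Answer: RRRRRRRRR
BBBBRRRRR
BBBBRRRRR
BBBBRRRRR
GRRRRKYRR
RRRRRRRRR
RGRRRRRRR

Derivation:
After op 1 paint(6,1,G):
RRRRRRRRR
BBBBRRRRR
BBBBRRRRR
BBBBRRRRR
RRRRRRYRR
RRRRRRRRR
RGRRRRRRR
After op 2 paint(4,5,K):
RRRRRRRRR
BBBBRRRRR
BBBBRRRRR
BBBBRRRRR
RRRRRKYRR
RRRRRRRRR
RGRRRRRRR
After op 3 paint(4,7,R):
RRRRRRRRR
BBBBRRRRR
BBBBRRRRR
BBBBRRRRR
RRRRRKYRR
RRRRRRRRR
RGRRRRRRR
After op 4 paint(4,0,G):
RRRRRRRRR
BBBBRRRRR
BBBBRRRRR
BBBBRRRRR
GRRRRKYRR
RRRRRRRRR
RGRRRRRRR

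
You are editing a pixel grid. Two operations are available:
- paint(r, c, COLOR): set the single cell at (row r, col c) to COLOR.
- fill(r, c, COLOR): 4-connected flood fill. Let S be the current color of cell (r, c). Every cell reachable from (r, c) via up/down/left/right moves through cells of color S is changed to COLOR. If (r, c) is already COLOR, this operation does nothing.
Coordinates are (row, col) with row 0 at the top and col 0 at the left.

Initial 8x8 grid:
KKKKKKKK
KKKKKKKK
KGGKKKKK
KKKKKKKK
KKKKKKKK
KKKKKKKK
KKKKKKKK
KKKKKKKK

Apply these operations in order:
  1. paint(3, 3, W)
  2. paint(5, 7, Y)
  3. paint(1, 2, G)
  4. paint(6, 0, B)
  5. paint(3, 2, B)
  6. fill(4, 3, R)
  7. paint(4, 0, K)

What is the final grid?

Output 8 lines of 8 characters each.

Answer: RRRRRRRR
RRGRRRRR
RGGRRRRR
RRBWRRRR
KRRRRRRR
RRRRRRRY
BRRRRRRR
RRRRRRRR

Derivation:
After op 1 paint(3,3,W):
KKKKKKKK
KKKKKKKK
KGGKKKKK
KKKWKKKK
KKKKKKKK
KKKKKKKK
KKKKKKKK
KKKKKKKK
After op 2 paint(5,7,Y):
KKKKKKKK
KKKKKKKK
KGGKKKKK
KKKWKKKK
KKKKKKKK
KKKKKKKY
KKKKKKKK
KKKKKKKK
After op 3 paint(1,2,G):
KKKKKKKK
KKGKKKKK
KGGKKKKK
KKKWKKKK
KKKKKKKK
KKKKKKKY
KKKKKKKK
KKKKKKKK
After op 4 paint(6,0,B):
KKKKKKKK
KKGKKKKK
KGGKKKKK
KKKWKKKK
KKKKKKKK
KKKKKKKY
BKKKKKKK
KKKKKKKK
After op 5 paint(3,2,B):
KKKKKKKK
KKGKKKKK
KGGKKKKK
KKBWKKKK
KKKKKKKK
KKKKKKKY
BKKKKKKK
KKKKKKKK
After op 6 fill(4,3,R) [57 cells changed]:
RRRRRRRR
RRGRRRRR
RGGRRRRR
RRBWRRRR
RRRRRRRR
RRRRRRRY
BRRRRRRR
RRRRRRRR
After op 7 paint(4,0,K):
RRRRRRRR
RRGRRRRR
RGGRRRRR
RRBWRRRR
KRRRRRRR
RRRRRRRY
BRRRRRRR
RRRRRRRR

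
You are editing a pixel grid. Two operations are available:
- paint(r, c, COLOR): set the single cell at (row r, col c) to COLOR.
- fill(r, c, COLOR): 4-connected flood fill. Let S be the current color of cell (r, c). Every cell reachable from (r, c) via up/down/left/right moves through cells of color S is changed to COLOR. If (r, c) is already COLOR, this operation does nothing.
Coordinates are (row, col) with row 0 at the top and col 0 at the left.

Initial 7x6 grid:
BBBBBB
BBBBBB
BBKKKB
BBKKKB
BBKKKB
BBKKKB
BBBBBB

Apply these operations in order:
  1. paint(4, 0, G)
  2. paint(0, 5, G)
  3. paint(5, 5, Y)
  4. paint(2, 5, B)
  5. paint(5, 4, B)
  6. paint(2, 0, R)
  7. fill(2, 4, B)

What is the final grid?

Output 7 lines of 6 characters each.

Answer: BBBBBG
BBBBBB
RBBBBB
BBBBBB
GBBBBB
BBBBBY
BBBBBB

Derivation:
After op 1 paint(4,0,G):
BBBBBB
BBBBBB
BBKKKB
BBKKKB
GBKKKB
BBKKKB
BBBBBB
After op 2 paint(0,5,G):
BBBBBG
BBBBBB
BBKKKB
BBKKKB
GBKKKB
BBKKKB
BBBBBB
After op 3 paint(5,5,Y):
BBBBBG
BBBBBB
BBKKKB
BBKKKB
GBKKKB
BBKKKY
BBBBBB
After op 4 paint(2,5,B):
BBBBBG
BBBBBB
BBKKKB
BBKKKB
GBKKKB
BBKKKY
BBBBBB
After op 5 paint(5,4,B):
BBBBBG
BBBBBB
BBKKKB
BBKKKB
GBKKKB
BBKKBY
BBBBBB
After op 6 paint(2,0,R):
BBBBBG
BBBBBB
RBKKKB
BBKKKB
GBKKKB
BBKKBY
BBBBBB
After op 7 fill(2,4,B) [11 cells changed]:
BBBBBG
BBBBBB
RBBBBB
BBBBBB
GBBBBB
BBBBBY
BBBBBB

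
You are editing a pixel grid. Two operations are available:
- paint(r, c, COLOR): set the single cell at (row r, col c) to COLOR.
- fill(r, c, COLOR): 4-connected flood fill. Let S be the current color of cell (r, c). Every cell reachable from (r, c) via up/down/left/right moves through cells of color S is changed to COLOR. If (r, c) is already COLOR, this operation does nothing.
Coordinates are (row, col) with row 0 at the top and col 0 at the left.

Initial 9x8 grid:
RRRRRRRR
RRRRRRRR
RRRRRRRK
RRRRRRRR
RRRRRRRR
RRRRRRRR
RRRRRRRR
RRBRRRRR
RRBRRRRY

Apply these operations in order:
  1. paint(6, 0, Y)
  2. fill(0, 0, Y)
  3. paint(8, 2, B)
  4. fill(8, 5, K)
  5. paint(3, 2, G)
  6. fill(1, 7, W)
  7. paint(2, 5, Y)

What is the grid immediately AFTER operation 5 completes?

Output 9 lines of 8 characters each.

Answer: KKKKKKKK
KKKKKKKK
KKKKKKKK
KKGKKKKK
KKKKKKKK
KKKKKKKK
KKKKKKKK
KKBKKKKK
KKBKKKKK

Derivation:
After op 1 paint(6,0,Y):
RRRRRRRR
RRRRRRRR
RRRRRRRK
RRRRRRRR
RRRRRRRR
RRRRRRRR
YRRRRRRR
RRBRRRRR
RRBRRRRY
After op 2 fill(0,0,Y) [67 cells changed]:
YYYYYYYY
YYYYYYYY
YYYYYYYK
YYYYYYYY
YYYYYYYY
YYYYYYYY
YYYYYYYY
YYBYYYYY
YYBYYYYY
After op 3 paint(8,2,B):
YYYYYYYY
YYYYYYYY
YYYYYYYK
YYYYYYYY
YYYYYYYY
YYYYYYYY
YYYYYYYY
YYBYYYYY
YYBYYYYY
After op 4 fill(8,5,K) [69 cells changed]:
KKKKKKKK
KKKKKKKK
KKKKKKKK
KKKKKKKK
KKKKKKKK
KKKKKKKK
KKKKKKKK
KKBKKKKK
KKBKKKKK
After op 5 paint(3,2,G):
KKKKKKKK
KKKKKKKK
KKKKKKKK
KKGKKKKK
KKKKKKKK
KKKKKKKK
KKKKKKKK
KKBKKKKK
KKBKKKKK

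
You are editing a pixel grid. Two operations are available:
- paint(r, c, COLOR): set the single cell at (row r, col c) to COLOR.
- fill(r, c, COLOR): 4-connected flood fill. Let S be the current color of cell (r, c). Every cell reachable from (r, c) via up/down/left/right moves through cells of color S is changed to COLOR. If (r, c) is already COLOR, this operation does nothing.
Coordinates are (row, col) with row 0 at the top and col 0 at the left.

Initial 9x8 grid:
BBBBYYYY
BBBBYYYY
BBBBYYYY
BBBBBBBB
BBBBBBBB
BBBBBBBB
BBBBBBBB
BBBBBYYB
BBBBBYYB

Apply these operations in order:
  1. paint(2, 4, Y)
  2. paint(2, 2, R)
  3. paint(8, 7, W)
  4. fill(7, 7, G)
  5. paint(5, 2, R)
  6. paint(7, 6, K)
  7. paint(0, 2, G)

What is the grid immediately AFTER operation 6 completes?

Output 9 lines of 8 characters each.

After op 1 paint(2,4,Y):
BBBBYYYY
BBBBYYYY
BBBBYYYY
BBBBBBBB
BBBBBBBB
BBBBBBBB
BBBBBBBB
BBBBBYYB
BBBBBYYB
After op 2 paint(2,2,R):
BBBBYYYY
BBBBYYYY
BBRBYYYY
BBBBBBBB
BBBBBBBB
BBBBBBBB
BBBBBBBB
BBBBBYYB
BBBBBYYB
After op 3 paint(8,7,W):
BBBBYYYY
BBBBYYYY
BBRBYYYY
BBBBBBBB
BBBBBBBB
BBBBBBBB
BBBBBBBB
BBBBBYYB
BBBBBYYW
After op 4 fill(7,7,G) [54 cells changed]:
GGGGYYYY
GGGGYYYY
GGRGYYYY
GGGGGGGG
GGGGGGGG
GGGGGGGG
GGGGGGGG
GGGGGYYG
GGGGGYYW
After op 5 paint(5,2,R):
GGGGYYYY
GGGGYYYY
GGRGYYYY
GGGGGGGG
GGGGGGGG
GGRGGGGG
GGGGGGGG
GGGGGYYG
GGGGGYYW
After op 6 paint(7,6,K):
GGGGYYYY
GGGGYYYY
GGRGYYYY
GGGGGGGG
GGGGGGGG
GGRGGGGG
GGGGGGGG
GGGGGYKG
GGGGGYYW

Answer: GGGGYYYY
GGGGYYYY
GGRGYYYY
GGGGGGGG
GGGGGGGG
GGRGGGGG
GGGGGGGG
GGGGGYKG
GGGGGYYW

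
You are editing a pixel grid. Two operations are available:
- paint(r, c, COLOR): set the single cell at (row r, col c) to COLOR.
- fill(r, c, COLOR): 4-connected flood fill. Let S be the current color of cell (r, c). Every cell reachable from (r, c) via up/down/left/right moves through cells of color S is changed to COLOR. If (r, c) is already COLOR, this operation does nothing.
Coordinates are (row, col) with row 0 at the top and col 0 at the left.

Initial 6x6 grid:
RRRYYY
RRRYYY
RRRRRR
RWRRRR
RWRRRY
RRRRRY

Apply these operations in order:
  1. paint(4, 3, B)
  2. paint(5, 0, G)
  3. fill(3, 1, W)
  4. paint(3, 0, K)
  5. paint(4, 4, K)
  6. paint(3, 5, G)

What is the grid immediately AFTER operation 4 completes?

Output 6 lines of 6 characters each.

Answer: RRRYYY
RRRYYY
RRRRRR
KWRRRR
RWRBRY
GRRRRY

Derivation:
After op 1 paint(4,3,B):
RRRYYY
RRRYYY
RRRRRR
RWRRRR
RWRBRY
RRRRRY
After op 2 paint(5,0,G):
RRRYYY
RRRYYY
RRRRRR
RWRRRR
RWRBRY
GRRRRY
After op 3 fill(3,1,W) [0 cells changed]:
RRRYYY
RRRYYY
RRRRRR
RWRRRR
RWRBRY
GRRRRY
After op 4 paint(3,0,K):
RRRYYY
RRRYYY
RRRRRR
KWRRRR
RWRBRY
GRRRRY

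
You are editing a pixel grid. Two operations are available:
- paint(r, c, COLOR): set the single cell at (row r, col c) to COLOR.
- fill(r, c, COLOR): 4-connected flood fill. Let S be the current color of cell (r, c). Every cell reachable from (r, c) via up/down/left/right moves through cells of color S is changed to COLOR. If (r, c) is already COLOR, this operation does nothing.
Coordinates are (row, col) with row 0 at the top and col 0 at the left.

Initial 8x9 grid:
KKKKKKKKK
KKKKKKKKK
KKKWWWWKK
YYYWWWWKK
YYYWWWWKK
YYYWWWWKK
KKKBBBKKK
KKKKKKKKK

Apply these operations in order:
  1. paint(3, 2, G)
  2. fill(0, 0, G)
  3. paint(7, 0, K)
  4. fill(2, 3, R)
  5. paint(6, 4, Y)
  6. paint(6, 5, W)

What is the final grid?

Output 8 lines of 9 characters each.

After op 1 paint(3,2,G):
KKKKKKKKK
KKKKKKKKK
KKKWWWWKK
YYGWWWWKK
YYYWWWWKK
YYYWWWWKK
KKKBBBKKK
KKKKKKKKK
After op 2 fill(0,0,G) [44 cells changed]:
GGGGGGGGG
GGGGGGGGG
GGGWWWWGG
YYGWWWWGG
YYYWWWWGG
YYYWWWWGG
GGGBBBGGG
GGGGGGGGG
After op 3 paint(7,0,K):
GGGGGGGGG
GGGGGGGGG
GGGWWWWGG
YYGWWWWGG
YYYWWWWGG
YYYWWWWGG
GGGBBBGGG
KGGGGGGGG
After op 4 fill(2,3,R) [16 cells changed]:
GGGGGGGGG
GGGGGGGGG
GGGRRRRGG
YYGRRRRGG
YYYRRRRGG
YYYRRRRGG
GGGBBBGGG
KGGGGGGGG
After op 5 paint(6,4,Y):
GGGGGGGGG
GGGGGGGGG
GGGRRRRGG
YYGRRRRGG
YYYRRRRGG
YYYRRRRGG
GGGBYBGGG
KGGGGGGGG
After op 6 paint(6,5,W):
GGGGGGGGG
GGGGGGGGG
GGGRRRRGG
YYGRRRRGG
YYYRRRRGG
YYYRRRRGG
GGGBYWGGG
KGGGGGGGG

Answer: GGGGGGGGG
GGGGGGGGG
GGGRRRRGG
YYGRRRRGG
YYYRRRRGG
YYYRRRRGG
GGGBYWGGG
KGGGGGGGG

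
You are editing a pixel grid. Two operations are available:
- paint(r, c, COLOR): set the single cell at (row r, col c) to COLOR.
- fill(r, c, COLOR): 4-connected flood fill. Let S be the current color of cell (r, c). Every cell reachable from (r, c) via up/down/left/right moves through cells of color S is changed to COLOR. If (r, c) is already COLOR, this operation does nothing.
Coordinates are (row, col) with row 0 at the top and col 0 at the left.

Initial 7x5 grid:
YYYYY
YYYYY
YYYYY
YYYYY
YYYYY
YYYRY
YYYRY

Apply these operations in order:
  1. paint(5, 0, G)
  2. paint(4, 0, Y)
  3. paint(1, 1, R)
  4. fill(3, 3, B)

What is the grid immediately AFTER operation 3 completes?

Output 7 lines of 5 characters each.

After op 1 paint(5,0,G):
YYYYY
YYYYY
YYYYY
YYYYY
YYYYY
GYYRY
YYYRY
After op 2 paint(4,0,Y):
YYYYY
YYYYY
YYYYY
YYYYY
YYYYY
GYYRY
YYYRY
After op 3 paint(1,1,R):
YYYYY
YRYYY
YYYYY
YYYYY
YYYYY
GYYRY
YYYRY

Answer: YYYYY
YRYYY
YYYYY
YYYYY
YYYYY
GYYRY
YYYRY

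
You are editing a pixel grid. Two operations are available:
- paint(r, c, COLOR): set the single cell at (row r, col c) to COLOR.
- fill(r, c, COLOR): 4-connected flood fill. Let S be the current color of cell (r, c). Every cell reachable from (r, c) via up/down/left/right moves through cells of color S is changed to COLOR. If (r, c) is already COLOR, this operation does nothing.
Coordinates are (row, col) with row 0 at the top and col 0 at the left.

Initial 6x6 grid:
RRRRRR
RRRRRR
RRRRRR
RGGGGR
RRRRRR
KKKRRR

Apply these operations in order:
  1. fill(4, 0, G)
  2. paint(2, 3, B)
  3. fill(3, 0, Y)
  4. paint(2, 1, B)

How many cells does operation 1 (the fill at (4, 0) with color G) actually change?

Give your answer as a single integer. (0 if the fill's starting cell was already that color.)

After op 1 fill(4,0,G) [29 cells changed]:
GGGGGG
GGGGGG
GGGGGG
GGGGGG
GGGGGG
KKKGGG

Answer: 29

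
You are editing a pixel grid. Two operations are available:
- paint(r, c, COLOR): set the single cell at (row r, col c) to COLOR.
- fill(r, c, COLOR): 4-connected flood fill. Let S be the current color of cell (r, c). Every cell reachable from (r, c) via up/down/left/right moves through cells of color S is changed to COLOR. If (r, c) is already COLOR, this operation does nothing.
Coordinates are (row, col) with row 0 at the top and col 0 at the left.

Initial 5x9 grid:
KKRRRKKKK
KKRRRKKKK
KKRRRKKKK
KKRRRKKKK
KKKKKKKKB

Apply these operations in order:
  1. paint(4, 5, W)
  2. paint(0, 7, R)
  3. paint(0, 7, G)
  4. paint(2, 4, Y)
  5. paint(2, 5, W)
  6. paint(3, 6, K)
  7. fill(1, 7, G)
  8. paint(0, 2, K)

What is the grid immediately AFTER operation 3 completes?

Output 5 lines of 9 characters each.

After op 1 paint(4,5,W):
KKRRRKKKK
KKRRRKKKK
KKRRRKKKK
KKRRRKKKK
KKKKKWKKB
After op 2 paint(0,7,R):
KKRRRKKRK
KKRRRKKKK
KKRRRKKKK
KKRRRKKKK
KKKKKWKKB
After op 3 paint(0,7,G):
KKRRRKKGK
KKRRRKKKK
KKRRRKKKK
KKRRRKKKK
KKKKKWKKB

Answer: KKRRRKKGK
KKRRRKKKK
KKRRRKKKK
KKRRRKKKK
KKKKKWKKB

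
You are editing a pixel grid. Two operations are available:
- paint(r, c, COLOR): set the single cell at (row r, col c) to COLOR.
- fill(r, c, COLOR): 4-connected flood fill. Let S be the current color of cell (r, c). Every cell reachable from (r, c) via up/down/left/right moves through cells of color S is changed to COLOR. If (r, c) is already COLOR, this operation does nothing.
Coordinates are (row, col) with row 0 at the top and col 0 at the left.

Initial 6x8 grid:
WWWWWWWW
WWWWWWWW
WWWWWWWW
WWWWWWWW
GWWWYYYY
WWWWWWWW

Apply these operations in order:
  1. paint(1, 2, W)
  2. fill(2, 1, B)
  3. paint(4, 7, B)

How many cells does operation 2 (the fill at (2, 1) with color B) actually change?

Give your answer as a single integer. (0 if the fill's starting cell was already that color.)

After op 1 paint(1,2,W):
WWWWWWWW
WWWWWWWW
WWWWWWWW
WWWWWWWW
GWWWYYYY
WWWWWWWW
After op 2 fill(2,1,B) [43 cells changed]:
BBBBBBBB
BBBBBBBB
BBBBBBBB
BBBBBBBB
GBBBYYYY
BBBBBBBB

Answer: 43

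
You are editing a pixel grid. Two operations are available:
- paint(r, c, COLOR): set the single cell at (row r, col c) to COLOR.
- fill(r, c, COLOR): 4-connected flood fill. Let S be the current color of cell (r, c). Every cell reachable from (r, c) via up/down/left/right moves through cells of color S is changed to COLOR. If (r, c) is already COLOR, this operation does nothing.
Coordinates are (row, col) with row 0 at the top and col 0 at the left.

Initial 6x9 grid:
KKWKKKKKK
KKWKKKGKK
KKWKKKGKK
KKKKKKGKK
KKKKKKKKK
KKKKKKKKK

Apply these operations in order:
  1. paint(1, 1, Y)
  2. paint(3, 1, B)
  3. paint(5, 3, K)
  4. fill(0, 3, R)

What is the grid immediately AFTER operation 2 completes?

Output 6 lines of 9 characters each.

After op 1 paint(1,1,Y):
KKWKKKKKK
KYWKKKGKK
KKWKKKGKK
KKKKKKGKK
KKKKKKKKK
KKKKKKKKK
After op 2 paint(3,1,B):
KKWKKKKKK
KYWKKKGKK
KKWKKKGKK
KBKKKKGKK
KKKKKKKKK
KKKKKKKKK

Answer: KKWKKKKKK
KYWKKKGKK
KKWKKKGKK
KBKKKKGKK
KKKKKKKKK
KKKKKKKKK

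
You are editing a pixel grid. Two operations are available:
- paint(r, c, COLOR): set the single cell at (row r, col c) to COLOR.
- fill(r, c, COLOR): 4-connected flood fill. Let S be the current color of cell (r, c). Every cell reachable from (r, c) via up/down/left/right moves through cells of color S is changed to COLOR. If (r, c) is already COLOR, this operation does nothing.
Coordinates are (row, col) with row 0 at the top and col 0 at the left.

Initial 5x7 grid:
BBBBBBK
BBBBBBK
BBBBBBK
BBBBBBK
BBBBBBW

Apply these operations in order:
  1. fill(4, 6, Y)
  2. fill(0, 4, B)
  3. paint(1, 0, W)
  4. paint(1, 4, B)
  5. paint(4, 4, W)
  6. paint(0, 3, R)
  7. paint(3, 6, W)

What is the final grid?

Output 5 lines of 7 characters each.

Answer: BBBRBBK
WBBBBBK
BBBBBBK
BBBBBBW
BBBBWBY

Derivation:
After op 1 fill(4,6,Y) [1 cells changed]:
BBBBBBK
BBBBBBK
BBBBBBK
BBBBBBK
BBBBBBY
After op 2 fill(0,4,B) [0 cells changed]:
BBBBBBK
BBBBBBK
BBBBBBK
BBBBBBK
BBBBBBY
After op 3 paint(1,0,W):
BBBBBBK
WBBBBBK
BBBBBBK
BBBBBBK
BBBBBBY
After op 4 paint(1,4,B):
BBBBBBK
WBBBBBK
BBBBBBK
BBBBBBK
BBBBBBY
After op 5 paint(4,4,W):
BBBBBBK
WBBBBBK
BBBBBBK
BBBBBBK
BBBBWBY
After op 6 paint(0,3,R):
BBBRBBK
WBBBBBK
BBBBBBK
BBBBBBK
BBBBWBY
After op 7 paint(3,6,W):
BBBRBBK
WBBBBBK
BBBBBBK
BBBBBBW
BBBBWBY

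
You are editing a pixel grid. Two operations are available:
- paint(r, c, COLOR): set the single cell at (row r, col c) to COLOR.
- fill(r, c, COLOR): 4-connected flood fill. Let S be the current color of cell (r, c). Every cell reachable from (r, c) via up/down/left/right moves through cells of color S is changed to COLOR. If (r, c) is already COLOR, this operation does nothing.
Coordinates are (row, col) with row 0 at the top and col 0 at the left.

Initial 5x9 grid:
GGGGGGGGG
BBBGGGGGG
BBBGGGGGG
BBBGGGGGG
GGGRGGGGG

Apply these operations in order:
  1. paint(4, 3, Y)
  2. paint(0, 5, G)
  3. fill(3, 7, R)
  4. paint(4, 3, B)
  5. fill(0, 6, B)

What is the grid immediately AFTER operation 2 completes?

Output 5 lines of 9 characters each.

After op 1 paint(4,3,Y):
GGGGGGGGG
BBBGGGGGG
BBBGGGGGG
BBBGGGGGG
GGGYGGGGG
After op 2 paint(0,5,G):
GGGGGGGGG
BBBGGGGGG
BBBGGGGGG
BBBGGGGGG
GGGYGGGGG

Answer: GGGGGGGGG
BBBGGGGGG
BBBGGGGGG
BBBGGGGGG
GGGYGGGGG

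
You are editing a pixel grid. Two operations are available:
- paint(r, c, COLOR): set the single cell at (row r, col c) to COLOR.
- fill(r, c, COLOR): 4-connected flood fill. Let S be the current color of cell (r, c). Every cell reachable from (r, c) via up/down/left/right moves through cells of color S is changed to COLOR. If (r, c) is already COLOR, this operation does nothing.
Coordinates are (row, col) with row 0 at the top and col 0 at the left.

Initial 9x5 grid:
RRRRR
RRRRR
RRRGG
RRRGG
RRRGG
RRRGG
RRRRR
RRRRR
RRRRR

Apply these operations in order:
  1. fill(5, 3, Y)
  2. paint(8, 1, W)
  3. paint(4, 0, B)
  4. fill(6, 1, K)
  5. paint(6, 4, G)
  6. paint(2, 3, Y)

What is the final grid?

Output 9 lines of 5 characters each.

Answer: KKKKK
KKKKK
KKKYY
KKKYY
BKKYY
KKKYY
KKKKG
KKKKK
KWKKK

Derivation:
After op 1 fill(5,3,Y) [8 cells changed]:
RRRRR
RRRRR
RRRYY
RRRYY
RRRYY
RRRYY
RRRRR
RRRRR
RRRRR
After op 2 paint(8,1,W):
RRRRR
RRRRR
RRRYY
RRRYY
RRRYY
RRRYY
RRRRR
RRRRR
RWRRR
After op 3 paint(4,0,B):
RRRRR
RRRRR
RRRYY
RRRYY
BRRYY
RRRYY
RRRRR
RRRRR
RWRRR
After op 4 fill(6,1,K) [35 cells changed]:
KKKKK
KKKKK
KKKYY
KKKYY
BKKYY
KKKYY
KKKKK
KKKKK
KWKKK
After op 5 paint(6,4,G):
KKKKK
KKKKK
KKKYY
KKKYY
BKKYY
KKKYY
KKKKG
KKKKK
KWKKK
After op 6 paint(2,3,Y):
KKKKK
KKKKK
KKKYY
KKKYY
BKKYY
KKKYY
KKKKG
KKKKK
KWKKK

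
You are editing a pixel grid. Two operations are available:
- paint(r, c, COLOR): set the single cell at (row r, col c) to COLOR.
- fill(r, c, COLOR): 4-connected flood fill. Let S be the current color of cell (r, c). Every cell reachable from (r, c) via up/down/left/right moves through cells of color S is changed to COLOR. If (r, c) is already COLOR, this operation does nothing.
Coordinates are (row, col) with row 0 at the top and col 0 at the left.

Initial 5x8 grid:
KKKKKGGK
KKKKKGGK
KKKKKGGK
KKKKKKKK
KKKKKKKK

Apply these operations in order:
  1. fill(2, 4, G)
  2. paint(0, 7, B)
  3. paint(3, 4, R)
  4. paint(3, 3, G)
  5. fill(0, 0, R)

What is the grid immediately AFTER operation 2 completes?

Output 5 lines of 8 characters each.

Answer: GGGGGGGB
GGGGGGGG
GGGGGGGG
GGGGGGGG
GGGGGGGG

Derivation:
After op 1 fill(2,4,G) [34 cells changed]:
GGGGGGGG
GGGGGGGG
GGGGGGGG
GGGGGGGG
GGGGGGGG
After op 2 paint(0,7,B):
GGGGGGGB
GGGGGGGG
GGGGGGGG
GGGGGGGG
GGGGGGGG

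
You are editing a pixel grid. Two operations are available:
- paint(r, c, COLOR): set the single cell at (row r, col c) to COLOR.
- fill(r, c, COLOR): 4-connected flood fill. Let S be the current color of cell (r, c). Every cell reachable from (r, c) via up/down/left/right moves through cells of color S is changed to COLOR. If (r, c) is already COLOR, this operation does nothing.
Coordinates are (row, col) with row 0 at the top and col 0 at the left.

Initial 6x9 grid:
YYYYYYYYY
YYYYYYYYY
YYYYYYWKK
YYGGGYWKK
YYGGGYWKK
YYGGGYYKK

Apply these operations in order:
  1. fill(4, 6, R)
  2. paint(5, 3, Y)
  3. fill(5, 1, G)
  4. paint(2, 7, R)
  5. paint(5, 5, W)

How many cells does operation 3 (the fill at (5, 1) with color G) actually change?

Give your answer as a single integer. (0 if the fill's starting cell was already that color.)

After op 1 fill(4,6,R) [3 cells changed]:
YYYYYYYYY
YYYYYYYYY
YYYYYYRKK
YYGGGYRKK
YYGGGYRKK
YYGGGYYKK
After op 2 paint(5,3,Y):
YYYYYYYYY
YYYYYYYYY
YYYYYYRKK
YYGGGYRKK
YYGGGYRKK
YYGYGYYKK
After op 3 fill(5,1,G) [34 cells changed]:
GGGGGGGGG
GGGGGGGGG
GGGGGGRKK
GGGGGGRKK
GGGGGGRKK
GGGYGGGKK

Answer: 34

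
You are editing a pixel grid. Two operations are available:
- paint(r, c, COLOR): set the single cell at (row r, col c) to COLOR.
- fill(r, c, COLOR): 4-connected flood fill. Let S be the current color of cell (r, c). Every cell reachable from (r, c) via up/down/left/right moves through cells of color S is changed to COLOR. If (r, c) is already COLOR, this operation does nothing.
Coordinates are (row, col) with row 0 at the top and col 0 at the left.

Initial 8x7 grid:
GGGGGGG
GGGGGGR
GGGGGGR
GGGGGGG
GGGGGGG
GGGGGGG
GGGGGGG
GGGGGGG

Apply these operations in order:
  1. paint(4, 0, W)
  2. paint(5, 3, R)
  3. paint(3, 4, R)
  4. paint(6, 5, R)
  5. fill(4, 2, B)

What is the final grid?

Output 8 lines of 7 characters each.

Answer: BBBBBBB
BBBBBBR
BBBBBBR
BBBBRBB
WBBBBBB
BBBRBBB
BBBBBRB
BBBBBBB

Derivation:
After op 1 paint(4,0,W):
GGGGGGG
GGGGGGR
GGGGGGR
GGGGGGG
WGGGGGG
GGGGGGG
GGGGGGG
GGGGGGG
After op 2 paint(5,3,R):
GGGGGGG
GGGGGGR
GGGGGGR
GGGGGGG
WGGGGGG
GGGRGGG
GGGGGGG
GGGGGGG
After op 3 paint(3,4,R):
GGGGGGG
GGGGGGR
GGGGGGR
GGGGRGG
WGGGGGG
GGGRGGG
GGGGGGG
GGGGGGG
After op 4 paint(6,5,R):
GGGGGGG
GGGGGGR
GGGGGGR
GGGGRGG
WGGGGGG
GGGRGGG
GGGGGRG
GGGGGGG
After op 5 fill(4,2,B) [50 cells changed]:
BBBBBBB
BBBBBBR
BBBBBBR
BBBBRBB
WBBBBBB
BBBRBBB
BBBBBRB
BBBBBBB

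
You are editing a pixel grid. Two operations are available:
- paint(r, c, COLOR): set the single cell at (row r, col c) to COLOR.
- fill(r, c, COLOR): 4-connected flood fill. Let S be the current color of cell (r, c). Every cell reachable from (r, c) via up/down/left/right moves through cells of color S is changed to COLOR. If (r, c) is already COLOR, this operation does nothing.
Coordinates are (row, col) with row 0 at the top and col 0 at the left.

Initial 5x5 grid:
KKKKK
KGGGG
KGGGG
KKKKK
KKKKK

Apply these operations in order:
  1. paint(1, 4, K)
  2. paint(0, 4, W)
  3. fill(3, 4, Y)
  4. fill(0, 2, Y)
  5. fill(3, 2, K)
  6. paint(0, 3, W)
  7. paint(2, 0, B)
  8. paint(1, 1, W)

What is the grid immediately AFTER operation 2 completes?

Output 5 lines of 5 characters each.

Answer: KKKKW
KGGGK
KGGGG
KKKKK
KKKKK

Derivation:
After op 1 paint(1,4,K):
KKKKK
KGGGK
KGGGG
KKKKK
KKKKK
After op 2 paint(0,4,W):
KKKKW
KGGGK
KGGGG
KKKKK
KKKKK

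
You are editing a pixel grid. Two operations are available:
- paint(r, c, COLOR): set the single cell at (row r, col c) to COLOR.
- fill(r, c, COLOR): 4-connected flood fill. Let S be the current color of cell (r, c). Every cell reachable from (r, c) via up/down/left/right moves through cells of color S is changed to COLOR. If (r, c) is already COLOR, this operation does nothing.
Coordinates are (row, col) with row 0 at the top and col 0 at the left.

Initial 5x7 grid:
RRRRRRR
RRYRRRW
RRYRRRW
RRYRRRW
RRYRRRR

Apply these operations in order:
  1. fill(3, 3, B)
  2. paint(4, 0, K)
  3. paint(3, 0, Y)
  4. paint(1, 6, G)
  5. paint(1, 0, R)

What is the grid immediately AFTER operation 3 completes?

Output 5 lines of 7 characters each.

After op 1 fill(3,3,B) [28 cells changed]:
BBBBBBB
BBYBBBW
BBYBBBW
BBYBBBW
BBYBBBB
After op 2 paint(4,0,K):
BBBBBBB
BBYBBBW
BBYBBBW
BBYBBBW
KBYBBBB
After op 3 paint(3,0,Y):
BBBBBBB
BBYBBBW
BBYBBBW
YBYBBBW
KBYBBBB

Answer: BBBBBBB
BBYBBBW
BBYBBBW
YBYBBBW
KBYBBBB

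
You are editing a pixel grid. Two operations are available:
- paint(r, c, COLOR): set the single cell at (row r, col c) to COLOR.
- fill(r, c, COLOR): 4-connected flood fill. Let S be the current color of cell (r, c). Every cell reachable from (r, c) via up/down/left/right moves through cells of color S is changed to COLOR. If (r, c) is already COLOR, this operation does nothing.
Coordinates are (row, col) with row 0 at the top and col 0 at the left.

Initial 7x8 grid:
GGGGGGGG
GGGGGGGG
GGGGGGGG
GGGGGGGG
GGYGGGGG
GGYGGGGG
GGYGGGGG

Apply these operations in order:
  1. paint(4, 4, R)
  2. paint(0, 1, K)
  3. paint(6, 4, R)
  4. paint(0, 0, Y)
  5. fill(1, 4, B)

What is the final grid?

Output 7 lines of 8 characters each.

Answer: YKBBBBBB
BBBBBBBB
BBBBBBBB
BBBBBBBB
BBYBRBBB
BBYBBBBB
BBYBRBBB

Derivation:
After op 1 paint(4,4,R):
GGGGGGGG
GGGGGGGG
GGGGGGGG
GGGGGGGG
GGYGRGGG
GGYGGGGG
GGYGGGGG
After op 2 paint(0,1,K):
GKGGGGGG
GGGGGGGG
GGGGGGGG
GGGGGGGG
GGYGRGGG
GGYGGGGG
GGYGGGGG
After op 3 paint(6,4,R):
GKGGGGGG
GGGGGGGG
GGGGGGGG
GGGGGGGG
GGYGRGGG
GGYGGGGG
GGYGRGGG
After op 4 paint(0,0,Y):
YKGGGGGG
GGGGGGGG
GGGGGGGG
GGGGGGGG
GGYGRGGG
GGYGGGGG
GGYGRGGG
After op 5 fill(1,4,B) [49 cells changed]:
YKBBBBBB
BBBBBBBB
BBBBBBBB
BBBBBBBB
BBYBRBBB
BBYBBBBB
BBYBRBBB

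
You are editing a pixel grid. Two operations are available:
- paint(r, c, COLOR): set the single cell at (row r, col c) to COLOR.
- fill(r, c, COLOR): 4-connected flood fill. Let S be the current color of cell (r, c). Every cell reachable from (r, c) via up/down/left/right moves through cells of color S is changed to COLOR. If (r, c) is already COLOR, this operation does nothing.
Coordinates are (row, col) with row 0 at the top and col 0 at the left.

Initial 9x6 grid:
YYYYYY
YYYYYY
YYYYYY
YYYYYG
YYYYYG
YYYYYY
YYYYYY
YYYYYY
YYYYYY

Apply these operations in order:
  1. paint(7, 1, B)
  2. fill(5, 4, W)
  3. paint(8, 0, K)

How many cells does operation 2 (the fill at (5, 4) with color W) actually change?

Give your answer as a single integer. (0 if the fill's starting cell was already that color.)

Answer: 51

Derivation:
After op 1 paint(7,1,B):
YYYYYY
YYYYYY
YYYYYY
YYYYYG
YYYYYG
YYYYYY
YYYYYY
YBYYYY
YYYYYY
After op 2 fill(5,4,W) [51 cells changed]:
WWWWWW
WWWWWW
WWWWWW
WWWWWG
WWWWWG
WWWWWW
WWWWWW
WBWWWW
WWWWWW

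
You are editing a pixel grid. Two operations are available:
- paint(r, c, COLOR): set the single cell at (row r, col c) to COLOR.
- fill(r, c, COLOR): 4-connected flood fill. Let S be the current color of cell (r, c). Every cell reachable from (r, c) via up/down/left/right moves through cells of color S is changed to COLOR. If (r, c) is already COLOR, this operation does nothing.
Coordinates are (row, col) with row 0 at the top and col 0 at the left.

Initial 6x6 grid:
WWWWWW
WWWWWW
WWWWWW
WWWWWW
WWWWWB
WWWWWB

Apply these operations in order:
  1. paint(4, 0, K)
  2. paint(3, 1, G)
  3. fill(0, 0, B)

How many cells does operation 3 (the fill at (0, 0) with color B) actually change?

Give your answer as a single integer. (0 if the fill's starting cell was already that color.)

Answer: 32

Derivation:
After op 1 paint(4,0,K):
WWWWWW
WWWWWW
WWWWWW
WWWWWW
KWWWWB
WWWWWB
After op 2 paint(3,1,G):
WWWWWW
WWWWWW
WWWWWW
WGWWWW
KWWWWB
WWWWWB
After op 3 fill(0,0,B) [32 cells changed]:
BBBBBB
BBBBBB
BBBBBB
BGBBBB
KBBBBB
BBBBBB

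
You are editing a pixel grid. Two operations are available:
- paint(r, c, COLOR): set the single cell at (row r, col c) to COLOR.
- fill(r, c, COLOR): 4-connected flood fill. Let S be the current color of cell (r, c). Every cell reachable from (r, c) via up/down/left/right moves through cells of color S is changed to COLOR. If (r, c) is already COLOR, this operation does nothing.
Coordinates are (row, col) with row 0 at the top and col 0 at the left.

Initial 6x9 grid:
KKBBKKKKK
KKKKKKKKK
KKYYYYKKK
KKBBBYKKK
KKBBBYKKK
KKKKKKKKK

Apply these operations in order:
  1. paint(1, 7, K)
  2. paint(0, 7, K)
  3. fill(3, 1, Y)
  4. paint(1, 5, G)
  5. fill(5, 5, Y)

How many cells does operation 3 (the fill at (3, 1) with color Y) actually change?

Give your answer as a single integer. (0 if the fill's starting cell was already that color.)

Answer: 40

Derivation:
After op 1 paint(1,7,K):
KKBBKKKKK
KKKKKKKKK
KKYYYYKKK
KKBBBYKKK
KKBBBYKKK
KKKKKKKKK
After op 2 paint(0,7,K):
KKBBKKKKK
KKKKKKKKK
KKYYYYKKK
KKBBBYKKK
KKBBBYKKK
KKKKKKKKK
After op 3 fill(3,1,Y) [40 cells changed]:
YYBBYYYYY
YYYYYYYYY
YYYYYYYYY
YYBBBYYYY
YYBBBYYYY
YYYYYYYYY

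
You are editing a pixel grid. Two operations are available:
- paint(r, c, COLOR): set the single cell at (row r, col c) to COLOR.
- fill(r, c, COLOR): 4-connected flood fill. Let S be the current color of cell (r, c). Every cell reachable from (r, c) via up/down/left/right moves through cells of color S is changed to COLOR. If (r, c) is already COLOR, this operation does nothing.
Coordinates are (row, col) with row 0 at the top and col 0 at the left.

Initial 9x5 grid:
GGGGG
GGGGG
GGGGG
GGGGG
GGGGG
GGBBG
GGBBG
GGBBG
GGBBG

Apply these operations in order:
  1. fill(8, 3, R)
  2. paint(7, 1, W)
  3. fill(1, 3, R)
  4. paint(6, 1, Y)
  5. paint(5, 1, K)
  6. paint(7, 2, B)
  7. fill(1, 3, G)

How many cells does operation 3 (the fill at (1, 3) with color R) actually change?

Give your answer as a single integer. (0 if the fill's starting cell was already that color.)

Answer: 36

Derivation:
After op 1 fill(8,3,R) [8 cells changed]:
GGGGG
GGGGG
GGGGG
GGGGG
GGGGG
GGRRG
GGRRG
GGRRG
GGRRG
After op 2 paint(7,1,W):
GGGGG
GGGGG
GGGGG
GGGGG
GGGGG
GGRRG
GGRRG
GWRRG
GGRRG
After op 3 fill(1,3,R) [36 cells changed]:
RRRRR
RRRRR
RRRRR
RRRRR
RRRRR
RRRRR
RRRRR
RWRRR
RRRRR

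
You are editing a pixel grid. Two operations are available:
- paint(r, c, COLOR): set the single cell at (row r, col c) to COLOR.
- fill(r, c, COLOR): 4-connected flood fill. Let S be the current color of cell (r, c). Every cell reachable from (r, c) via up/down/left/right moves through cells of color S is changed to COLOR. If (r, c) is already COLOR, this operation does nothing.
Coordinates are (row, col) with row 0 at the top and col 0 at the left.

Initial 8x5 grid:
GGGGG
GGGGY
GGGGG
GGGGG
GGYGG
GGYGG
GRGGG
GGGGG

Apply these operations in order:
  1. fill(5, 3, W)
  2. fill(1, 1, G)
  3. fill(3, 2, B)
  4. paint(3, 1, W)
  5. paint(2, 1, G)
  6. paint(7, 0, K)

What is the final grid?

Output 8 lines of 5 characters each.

After op 1 fill(5,3,W) [36 cells changed]:
WWWWW
WWWWY
WWWWW
WWWWW
WWYWW
WWYWW
WRWWW
WWWWW
After op 2 fill(1,1,G) [36 cells changed]:
GGGGG
GGGGY
GGGGG
GGGGG
GGYGG
GGYGG
GRGGG
GGGGG
After op 3 fill(3,2,B) [36 cells changed]:
BBBBB
BBBBY
BBBBB
BBBBB
BBYBB
BBYBB
BRBBB
BBBBB
After op 4 paint(3,1,W):
BBBBB
BBBBY
BBBBB
BWBBB
BBYBB
BBYBB
BRBBB
BBBBB
After op 5 paint(2,1,G):
BBBBB
BBBBY
BGBBB
BWBBB
BBYBB
BBYBB
BRBBB
BBBBB
After op 6 paint(7,0,K):
BBBBB
BBBBY
BGBBB
BWBBB
BBYBB
BBYBB
BRBBB
KBBBB

Answer: BBBBB
BBBBY
BGBBB
BWBBB
BBYBB
BBYBB
BRBBB
KBBBB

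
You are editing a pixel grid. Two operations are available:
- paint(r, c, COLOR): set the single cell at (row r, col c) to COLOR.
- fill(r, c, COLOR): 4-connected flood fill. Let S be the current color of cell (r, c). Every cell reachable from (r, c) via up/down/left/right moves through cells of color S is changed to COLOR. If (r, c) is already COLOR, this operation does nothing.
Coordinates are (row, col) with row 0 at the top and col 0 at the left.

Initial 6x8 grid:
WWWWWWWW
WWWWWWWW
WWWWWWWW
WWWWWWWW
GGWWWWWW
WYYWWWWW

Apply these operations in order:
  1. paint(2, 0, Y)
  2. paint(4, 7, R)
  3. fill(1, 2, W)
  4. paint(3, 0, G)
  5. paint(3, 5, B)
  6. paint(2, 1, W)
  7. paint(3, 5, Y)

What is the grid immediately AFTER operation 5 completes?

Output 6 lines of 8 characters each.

After op 1 paint(2,0,Y):
WWWWWWWW
WWWWWWWW
YWWWWWWW
WWWWWWWW
GGWWWWWW
WYYWWWWW
After op 2 paint(4,7,R):
WWWWWWWW
WWWWWWWW
YWWWWWWW
WWWWWWWW
GGWWWWWR
WYYWWWWW
After op 3 fill(1,2,W) [0 cells changed]:
WWWWWWWW
WWWWWWWW
YWWWWWWW
WWWWWWWW
GGWWWWWR
WYYWWWWW
After op 4 paint(3,0,G):
WWWWWWWW
WWWWWWWW
YWWWWWWW
GWWWWWWW
GGWWWWWR
WYYWWWWW
After op 5 paint(3,5,B):
WWWWWWWW
WWWWWWWW
YWWWWWWW
GWWWWBWW
GGWWWWWR
WYYWWWWW

Answer: WWWWWWWW
WWWWWWWW
YWWWWWWW
GWWWWBWW
GGWWWWWR
WYYWWWWW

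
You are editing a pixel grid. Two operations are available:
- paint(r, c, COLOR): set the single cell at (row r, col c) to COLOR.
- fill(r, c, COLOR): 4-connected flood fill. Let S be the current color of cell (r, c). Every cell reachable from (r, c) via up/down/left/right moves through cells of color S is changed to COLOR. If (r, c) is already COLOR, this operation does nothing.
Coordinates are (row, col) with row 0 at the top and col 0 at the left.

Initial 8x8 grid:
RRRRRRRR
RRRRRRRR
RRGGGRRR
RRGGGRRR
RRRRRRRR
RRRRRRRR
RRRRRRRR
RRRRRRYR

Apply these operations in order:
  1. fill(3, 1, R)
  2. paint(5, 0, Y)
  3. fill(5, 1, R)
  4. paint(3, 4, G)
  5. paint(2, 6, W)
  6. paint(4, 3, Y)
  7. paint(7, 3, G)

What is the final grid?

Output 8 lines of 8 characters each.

Answer: RRRRRRRR
RRRRRRRR
RRGGGRWR
RRGGGRRR
RRRYRRRR
YRRRRRRR
RRRRRRRR
RRRGRRYR

Derivation:
After op 1 fill(3,1,R) [0 cells changed]:
RRRRRRRR
RRRRRRRR
RRGGGRRR
RRGGGRRR
RRRRRRRR
RRRRRRRR
RRRRRRRR
RRRRRRYR
After op 2 paint(5,0,Y):
RRRRRRRR
RRRRRRRR
RRGGGRRR
RRGGGRRR
RRRRRRRR
YRRRRRRR
RRRRRRRR
RRRRRRYR
After op 3 fill(5,1,R) [0 cells changed]:
RRRRRRRR
RRRRRRRR
RRGGGRRR
RRGGGRRR
RRRRRRRR
YRRRRRRR
RRRRRRRR
RRRRRRYR
After op 4 paint(3,4,G):
RRRRRRRR
RRRRRRRR
RRGGGRRR
RRGGGRRR
RRRRRRRR
YRRRRRRR
RRRRRRRR
RRRRRRYR
After op 5 paint(2,6,W):
RRRRRRRR
RRRRRRRR
RRGGGRWR
RRGGGRRR
RRRRRRRR
YRRRRRRR
RRRRRRRR
RRRRRRYR
After op 6 paint(4,3,Y):
RRRRRRRR
RRRRRRRR
RRGGGRWR
RRGGGRRR
RRRYRRRR
YRRRRRRR
RRRRRRRR
RRRRRRYR
After op 7 paint(7,3,G):
RRRRRRRR
RRRRRRRR
RRGGGRWR
RRGGGRRR
RRRYRRRR
YRRRRRRR
RRRRRRRR
RRRGRRYR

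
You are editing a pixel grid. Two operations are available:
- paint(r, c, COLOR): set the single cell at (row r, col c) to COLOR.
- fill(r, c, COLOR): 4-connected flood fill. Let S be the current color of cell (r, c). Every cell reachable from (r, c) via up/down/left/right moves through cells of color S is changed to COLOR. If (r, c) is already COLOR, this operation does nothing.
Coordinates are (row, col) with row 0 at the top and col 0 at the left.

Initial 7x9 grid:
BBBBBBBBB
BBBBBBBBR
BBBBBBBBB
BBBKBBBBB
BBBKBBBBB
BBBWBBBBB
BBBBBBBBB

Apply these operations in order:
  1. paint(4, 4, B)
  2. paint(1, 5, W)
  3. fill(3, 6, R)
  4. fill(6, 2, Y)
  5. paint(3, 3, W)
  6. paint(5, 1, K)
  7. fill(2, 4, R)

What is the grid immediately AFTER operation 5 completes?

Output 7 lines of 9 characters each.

After op 1 paint(4,4,B):
BBBBBBBBB
BBBBBBBBR
BBBBBBBBB
BBBKBBBBB
BBBKBBBBB
BBBWBBBBB
BBBBBBBBB
After op 2 paint(1,5,W):
BBBBBBBBB
BBBBBWBBR
BBBBBBBBB
BBBKBBBBB
BBBKBBBBB
BBBWBBBBB
BBBBBBBBB
After op 3 fill(3,6,R) [58 cells changed]:
RRRRRRRRR
RRRRRWRRR
RRRRRRRRR
RRRKRRRRR
RRRKRRRRR
RRRWRRRRR
RRRRRRRRR
After op 4 fill(6,2,Y) [59 cells changed]:
YYYYYYYYY
YYYYYWYYY
YYYYYYYYY
YYYKYYYYY
YYYKYYYYY
YYYWYYYYY
YYYYYYYYY
After op 5 paint(3,3,W):
YYYYYYYYY
YYYYYWYYY
YYYYYYYYY
YYYWYYYYY
YYYKYYYYY
YYYWYYYYY
YYYYYYYYY

Answer: YYYYYYYYY
YYYYYWYYY
YYYYYYYYY
YYYWYYYYY
YYYKYYYYY
YYYWYYYYY
YYYYYYYYY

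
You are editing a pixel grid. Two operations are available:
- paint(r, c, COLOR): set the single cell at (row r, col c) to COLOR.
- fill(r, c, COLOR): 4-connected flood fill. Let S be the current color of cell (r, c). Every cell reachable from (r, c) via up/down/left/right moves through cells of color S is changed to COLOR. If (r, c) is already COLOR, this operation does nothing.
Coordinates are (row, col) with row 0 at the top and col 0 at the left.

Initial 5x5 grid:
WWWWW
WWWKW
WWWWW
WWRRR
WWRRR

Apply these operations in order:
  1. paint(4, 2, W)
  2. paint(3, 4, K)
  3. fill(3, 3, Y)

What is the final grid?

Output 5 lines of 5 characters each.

After op 1 paint(4,2,W):
WWWWW
WWWKW
WWWWW
WWRRR
WWWRR
After op 2 paint(3,4,K):
WWWWW
WWWKW
WWWWW
WWRRK
WWWRR
After op 3 fill(3,3,Y) [4 cells changed]:
WWWWW
WWWKW
WWWWW
WWYYK
WWWYY

Answer: WWWWW
WWWKW
WWWWW
WWYYK
WWWYY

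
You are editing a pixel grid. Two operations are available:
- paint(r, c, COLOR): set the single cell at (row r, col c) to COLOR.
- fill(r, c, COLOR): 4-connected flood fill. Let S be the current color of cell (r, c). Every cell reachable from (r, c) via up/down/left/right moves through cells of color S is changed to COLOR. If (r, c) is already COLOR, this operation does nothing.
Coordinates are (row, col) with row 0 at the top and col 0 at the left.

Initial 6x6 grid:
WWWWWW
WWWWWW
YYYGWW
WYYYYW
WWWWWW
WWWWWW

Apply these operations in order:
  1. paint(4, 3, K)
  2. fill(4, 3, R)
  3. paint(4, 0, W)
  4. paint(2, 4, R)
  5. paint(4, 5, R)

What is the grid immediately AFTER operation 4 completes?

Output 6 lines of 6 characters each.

Answer: WWWWWW
WWWWWW
YYYGRW
WYYYYW
WWWRWW
WWWWWW

Derivation:
After op 1 paint(4,3,K):
WWWWWW
WWWWWW
YYYGWW
WYYYYW
WWWKWW
WWWWWW
After op 2 fill(4,3,R) [1 cells changed]:
WWWWWW
WWWWWW
YYYGWW
WYYYYW
WWWRWW
WWWWWW
After op 3 paint(4,0,W):
WWWWWW
WWWWWW
YYYGWW
WYYYYW
WWWRWW
WWWWWW
After op 4 paint(2,4,R):
WWWWWW
WWWWWW
YYYGRW
WYYYYW
WWWRWW
WWWWWW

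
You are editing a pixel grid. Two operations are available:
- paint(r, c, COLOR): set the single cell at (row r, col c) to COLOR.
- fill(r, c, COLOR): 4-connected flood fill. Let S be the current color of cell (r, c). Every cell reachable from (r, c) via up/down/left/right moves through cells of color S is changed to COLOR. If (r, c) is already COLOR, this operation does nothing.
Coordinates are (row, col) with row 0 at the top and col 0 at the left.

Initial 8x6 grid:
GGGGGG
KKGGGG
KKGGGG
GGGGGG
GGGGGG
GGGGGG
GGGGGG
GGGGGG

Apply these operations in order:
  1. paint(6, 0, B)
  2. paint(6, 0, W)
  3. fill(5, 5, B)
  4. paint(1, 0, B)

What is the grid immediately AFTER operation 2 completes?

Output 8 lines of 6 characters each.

After op 1 paint(6,0,B):
GGGGGG
KKGGGG
KKGGGG
GGGGGG
GGGGGG
GGGGGG
BGGGGG
GGGGGG
After op 2 paint(6,0,W):
GGGGGG
KKGGGG
KKGGGG
GGGGGG
GGGGGG
GGGGGG
WGGGGG
GGGGGG

Answer: GGGGGG
KKGGGG
KKGGGG
GGGGGG
GGGGGG
GGGGGG
WGGGGG
GGGGGG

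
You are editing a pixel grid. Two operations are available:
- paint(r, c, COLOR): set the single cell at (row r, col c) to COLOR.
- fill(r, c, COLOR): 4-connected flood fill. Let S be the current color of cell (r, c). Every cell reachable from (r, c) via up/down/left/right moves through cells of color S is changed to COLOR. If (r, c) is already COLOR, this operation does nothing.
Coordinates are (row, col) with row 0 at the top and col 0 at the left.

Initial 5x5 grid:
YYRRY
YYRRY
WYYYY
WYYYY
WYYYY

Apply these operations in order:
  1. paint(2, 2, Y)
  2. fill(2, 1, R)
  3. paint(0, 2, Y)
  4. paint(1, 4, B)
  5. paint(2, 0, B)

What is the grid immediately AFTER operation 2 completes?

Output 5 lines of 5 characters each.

Answer: RRRRR
RRRRR
WRRRR
WRRRR
WRRRR

Derivation:
After op 1 paint(2,2,Y):
YYRRY
YYRRY
WYYYY
WYYYY
WYYYY
After op 2 fill(2,1,R) [18 cells changed]:
RRRRR
RRRRR
WRRRR
WRRRR
WRRRR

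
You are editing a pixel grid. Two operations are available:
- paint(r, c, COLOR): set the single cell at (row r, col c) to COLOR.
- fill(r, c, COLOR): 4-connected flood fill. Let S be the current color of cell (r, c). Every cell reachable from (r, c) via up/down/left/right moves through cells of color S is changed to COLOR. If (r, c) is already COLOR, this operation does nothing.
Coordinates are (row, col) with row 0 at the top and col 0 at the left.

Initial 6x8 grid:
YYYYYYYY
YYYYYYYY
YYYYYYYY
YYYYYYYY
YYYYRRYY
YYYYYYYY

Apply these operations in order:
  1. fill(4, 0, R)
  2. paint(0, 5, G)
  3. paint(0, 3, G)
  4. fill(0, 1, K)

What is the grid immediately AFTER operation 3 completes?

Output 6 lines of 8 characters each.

Answer: RRRGRGRR
RRRRRRRR
RRRRRRRR
RRRRRRRR
RRRRRRRR
RRRRRRRR

Derivation:
After op 1 fill(4,0,R) [46 cells changed]:
RRRRRRRR
RRRRRRRR
RRRRRRRR
RRRRRRRR
RRRRRRRR
RRRRRRRR
After op 2 paint(0,5,G):
RRRRRGRR
RRRRRRRR
RRRRRRRR
RRRRRRRR
RRRRRRRR
RRRRRRRR
After op 3 paint(0,3,G):
RRRGRGRR
RRRRRRRR
RRRRRRRR
RRRRRRRR
RRRRRRRR
RRRRRRRR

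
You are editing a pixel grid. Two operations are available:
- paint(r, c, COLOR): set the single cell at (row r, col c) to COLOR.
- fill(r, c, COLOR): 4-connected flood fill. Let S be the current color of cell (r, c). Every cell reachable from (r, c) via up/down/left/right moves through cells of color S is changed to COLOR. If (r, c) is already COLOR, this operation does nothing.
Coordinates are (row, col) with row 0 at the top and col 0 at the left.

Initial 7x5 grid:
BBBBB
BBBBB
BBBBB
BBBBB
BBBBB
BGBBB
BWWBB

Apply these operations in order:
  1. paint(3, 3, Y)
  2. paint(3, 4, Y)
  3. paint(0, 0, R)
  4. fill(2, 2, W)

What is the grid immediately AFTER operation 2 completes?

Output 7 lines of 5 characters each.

After op 1 paint(3,3,Y):
BBBBB
BBBBB
BBBBB
BBBYB
BBBBB
BGBBB
BWWBB
After op 2 paint(3,4,Y):
BBBBB
BBBBB
BBBBB
BBBYY
BBBBB
BGBBB
BWWBB

Answer: BBBBB
BBBBB
BBBBB
BBBYY
BBBBB
BGBBB
BWWBB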